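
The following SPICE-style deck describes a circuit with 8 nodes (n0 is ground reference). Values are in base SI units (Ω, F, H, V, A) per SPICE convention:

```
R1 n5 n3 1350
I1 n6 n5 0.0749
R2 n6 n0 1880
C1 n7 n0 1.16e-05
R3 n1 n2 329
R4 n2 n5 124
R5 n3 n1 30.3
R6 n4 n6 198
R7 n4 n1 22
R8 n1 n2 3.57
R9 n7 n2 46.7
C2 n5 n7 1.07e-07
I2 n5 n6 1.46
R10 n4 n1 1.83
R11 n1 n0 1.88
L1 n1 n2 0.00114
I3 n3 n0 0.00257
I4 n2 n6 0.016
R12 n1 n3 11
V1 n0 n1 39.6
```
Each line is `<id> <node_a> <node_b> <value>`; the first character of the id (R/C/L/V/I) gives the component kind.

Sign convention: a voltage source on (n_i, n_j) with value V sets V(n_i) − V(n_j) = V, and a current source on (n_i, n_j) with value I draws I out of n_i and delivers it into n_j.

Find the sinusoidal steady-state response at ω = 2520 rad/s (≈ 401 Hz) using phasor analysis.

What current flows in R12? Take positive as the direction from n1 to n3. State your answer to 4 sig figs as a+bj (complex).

0.08803-0.002720j A

MNA unknowns: 7 node voltages V₁..V_7 plus 1 source current (V1)
R1: Y=0.0007407+0.000j on G[5,3]
I1: z[6]−=0.0749, z[5]+=0.0749
R2: Y=0.0005319+0.000j on G[6,0]
C1: Y=0.000+0.02923j on G[7,0]
R3: Y=0.003040+0.000j on G[1,2]
R4: Y=0.008065+0.000j on G[2,5]
R5: Y=0.03300+0.000j on G[3,1]
R6: Y=0.005051+0.000j on G[4,6]
R7: Y=0.04545+0.000j on G[4,1]
R8: Y=0.2801+0.000j on G[1,2]
R9: Y=0.02141+0.000j on G[7,2]
C2: Y=0.000+0.0002696j on G[5,7]
I2: z[5]−=1.46, z[6]+=1.46
R10: Y=0.5464+0.000j on G[4,1]
R11: Y=0.5319+0.000j on G[1,0]
L1: Y=0.000-0.3481j on G[1,2]
I3: z[3]−=0.00257, z[0]+=0.00257
I4: z[2]−=0.016, z[6]+=0.016
R12: Y=0.09091+0.000j on G[1,3]
V1: row V0−V1=39.6, i_V1 at 0,1
solve → V1=-39.60+0.000j, V2=-41.43-0.6324j, V3=-40.57+0.02992j, V4=-37.43+0.000j, V5=-199.1+5.035j, V6=217.1+0.000j, V7=-15.81+18.64j
aux → i_V1=-21.49-0.4622j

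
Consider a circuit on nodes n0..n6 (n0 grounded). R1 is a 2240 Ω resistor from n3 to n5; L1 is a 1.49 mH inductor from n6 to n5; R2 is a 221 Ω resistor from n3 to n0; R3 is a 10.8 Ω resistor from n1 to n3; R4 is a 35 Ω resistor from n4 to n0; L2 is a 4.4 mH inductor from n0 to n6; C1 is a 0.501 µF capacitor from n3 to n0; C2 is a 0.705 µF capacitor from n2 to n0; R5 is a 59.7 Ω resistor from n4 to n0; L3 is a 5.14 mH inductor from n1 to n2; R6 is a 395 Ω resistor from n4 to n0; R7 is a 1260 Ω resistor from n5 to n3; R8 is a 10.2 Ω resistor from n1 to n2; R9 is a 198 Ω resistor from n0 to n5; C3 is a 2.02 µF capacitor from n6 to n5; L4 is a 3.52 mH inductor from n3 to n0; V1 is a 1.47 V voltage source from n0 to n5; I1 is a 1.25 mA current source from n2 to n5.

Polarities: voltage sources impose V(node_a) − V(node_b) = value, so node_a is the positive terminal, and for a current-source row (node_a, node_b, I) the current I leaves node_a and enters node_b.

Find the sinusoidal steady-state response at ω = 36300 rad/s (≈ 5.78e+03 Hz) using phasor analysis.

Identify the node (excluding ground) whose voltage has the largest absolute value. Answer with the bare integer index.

6

Element admittances at ω=36300 rad/s:
  Y(R1) = 0.0004464+0.000j S between n3,n5
  Y(L1) = 0.000-0.01849j S between n6,n5
  Y(R2) = 0.004525+0.000j S between n3,n0
  Y(R3) = 0.09259+0.000j S between n1,n3
  Y(R4) = 0.02857+0.000j S between n4,n0
  Y(L2) = 0.000-0.006261j S between n0,n6
  Y(C1) = 0.000+0.01819j S between n3,n0
  Y(C2) = 0.000+0.02559j S between n2,n0
  Y(R5) = 0.01675+0.000j S between n4,n0
  Y(L3) = 0.000-0.005360j S between n1,n2
  Y(R6) = 0.002532+0.000j S between n4,n0
  Y(R7) = 0.0007937+0.000j S between n5,n3
  Y(R8) = 0.09804+0.000j S between n1,n2
  Y(R9) = 0.005051+0.000j S between n0,n5
  Y(C3) = 0.000+0.07333j S between n6,n5
  Y(L4) = 0.000-0.007826j S between n3,n0
  V1: constraint V(n0)−V(n5) = 1.47
  I1: injects 0.00125 A into n5 (from n2)
Assemble and solve the 7×7 MNA system:
  V(n1)=-0.01605+0.08028j  V(n2)=-0.007346+0.08268j  V(n3)=-0.02540+0.07825j  V(n4)=0.000+0.000j  V(n5)=-1.470+0.000j  V(n6)=-1.659+0.000j
  i(V1)=-0.01047+0.01029j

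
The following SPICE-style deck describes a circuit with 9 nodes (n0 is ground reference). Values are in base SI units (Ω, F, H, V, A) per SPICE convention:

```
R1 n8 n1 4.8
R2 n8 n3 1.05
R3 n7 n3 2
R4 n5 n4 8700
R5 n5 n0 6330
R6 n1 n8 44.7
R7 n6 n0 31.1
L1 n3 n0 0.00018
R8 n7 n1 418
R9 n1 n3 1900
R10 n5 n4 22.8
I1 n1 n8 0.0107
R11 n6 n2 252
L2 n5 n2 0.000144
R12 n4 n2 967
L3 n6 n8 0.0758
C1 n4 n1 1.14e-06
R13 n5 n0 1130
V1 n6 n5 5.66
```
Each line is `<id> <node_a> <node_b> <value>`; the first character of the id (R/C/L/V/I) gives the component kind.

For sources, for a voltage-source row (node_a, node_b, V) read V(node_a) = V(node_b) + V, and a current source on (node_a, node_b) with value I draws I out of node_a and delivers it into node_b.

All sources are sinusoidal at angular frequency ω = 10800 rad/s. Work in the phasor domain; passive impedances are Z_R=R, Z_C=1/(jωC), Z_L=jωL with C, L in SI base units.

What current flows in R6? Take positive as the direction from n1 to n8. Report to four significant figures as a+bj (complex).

-0.004204-0.004308j A

Element admittances at ω=10800 rad/s:
  Y(R1) = 0.2083+0.000j S between n8,n1
  Y(R2) = 0.9524+0.000j S between n8,n3
  Y(R3) = 0.5000+0.000j S between n7,n3
  Y(R4) = 0.0001149+0.000j S between n5,n4
  Y(R5) = 0.0001580+0.000j S between n5,n0
  Y(R6) = 0.02237+0.000j S between n1,n8
  Y(R7) = 0.03215+0.000j S between n6,n0
  Y(L1) = 0.000-0.5144j S between n3,n0
  Y(R8) = 0.002392+0.000j S between n7,n1
  Y(R9) = 0.0005263+0.000j S between n1,n3
  Y(R10) = 0.04386+0.000j S between n5,n4
  I1: injects 0.0107 A into n8 (from n1)
  Y(R11) = 0.003968+0.000j S between n6,n2
  Y(L2) = 0.000-0.6430j S between n5,n2
  Y(R12) = 0.001034+0.000j S between n4,n2
  Y(L3) = 0.000-0.001222j S between n6,n8
  Y(C1) = 0.000+0.01231j S between n4,n1
  Y(R13) = 0.0008850+0.000j S between n5,n0
  V1: constraint V(n6)−V(n5) = 5.66
Assemble and solve the 9×9 MNA system:
  V(n1)=-0.1300-0.3017j  V(n2)=-4.536+1.435j  V(n3)=0.09026-0.06113j  V(n4)=-3.795+2.402j  V(n5)=-4.535+1.399j  V(n6)=1.125+1.399j  V(n7)=0.08921-0.06228j  V(n8)=0.05791-0.1092j
  i(V1)=-0.06048-0.04353j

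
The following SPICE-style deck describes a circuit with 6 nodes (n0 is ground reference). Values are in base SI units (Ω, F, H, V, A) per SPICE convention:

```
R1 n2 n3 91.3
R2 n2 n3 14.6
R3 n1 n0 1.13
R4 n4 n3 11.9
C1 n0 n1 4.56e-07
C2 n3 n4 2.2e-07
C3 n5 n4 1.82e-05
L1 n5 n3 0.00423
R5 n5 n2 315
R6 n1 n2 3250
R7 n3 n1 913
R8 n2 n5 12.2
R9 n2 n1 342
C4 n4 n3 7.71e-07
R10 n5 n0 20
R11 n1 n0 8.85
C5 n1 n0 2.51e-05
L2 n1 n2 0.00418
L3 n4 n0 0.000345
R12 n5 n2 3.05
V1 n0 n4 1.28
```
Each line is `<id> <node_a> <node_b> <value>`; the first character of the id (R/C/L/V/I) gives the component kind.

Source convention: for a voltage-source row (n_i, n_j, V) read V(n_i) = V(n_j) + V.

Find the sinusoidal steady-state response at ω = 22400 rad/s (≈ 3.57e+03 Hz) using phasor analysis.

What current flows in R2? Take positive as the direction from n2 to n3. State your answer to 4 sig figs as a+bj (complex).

0.001271-0.006438j A

Apply KCL at each of the 5 non-ground nodes and solve the resulting linear system.
Node n1: branches {R3, C1, R6, R7, R9, R11, C5, L2} → V_1 = -0.0002003+0.01286j
Node n2: branches {R1, R2, R5, R6, R8, R9, L2, R12} → V_2 = -1.261-0.1826j
Node n3: branches {R1, R2, R4, C2, L1, R7, C4} → V_3 = -1.279-0.08861j
Node n4: branches {R4, C2, C3, C4, L3, V1} → V_4 = -1.280+0.000j
Node n5: branches {C3, L1, R5, R8, R10, R12} → V_5 = -1.272-0.1696j
Source currents: i(V1)=-0.07117+0.1699j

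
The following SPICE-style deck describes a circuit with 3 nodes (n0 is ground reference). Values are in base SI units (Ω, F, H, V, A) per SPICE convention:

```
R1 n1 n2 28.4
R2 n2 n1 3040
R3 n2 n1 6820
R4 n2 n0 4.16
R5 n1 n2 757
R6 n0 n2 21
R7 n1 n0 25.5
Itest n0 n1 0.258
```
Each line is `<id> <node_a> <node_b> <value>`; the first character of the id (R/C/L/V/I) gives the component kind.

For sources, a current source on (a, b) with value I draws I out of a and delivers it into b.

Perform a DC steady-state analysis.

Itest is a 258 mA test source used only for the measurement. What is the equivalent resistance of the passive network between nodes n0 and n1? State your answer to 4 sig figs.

Element admittances at DC:
  Y(R1) = 0.03521 S between n1,n2
  Y(R2) = 0.0003289 S between n2,n1
  Y(R3) = 0.0001466 S between n2,n1
  Y(R4) = 0.2404 S between n2,n0
  Y(R5) = 0.001321 S between n1,n2
  Y(R6) = 0.04762 S between n0,n2
  Y(R7) = 0.03922 S between n1,n0
  Itest: injects 0.258 A into n1 (from n0)
Assemble and solve the 2×2 MNA system:
  V(n1)=3.583  V(n2)=0.4080

R_eq = 13.89 Ω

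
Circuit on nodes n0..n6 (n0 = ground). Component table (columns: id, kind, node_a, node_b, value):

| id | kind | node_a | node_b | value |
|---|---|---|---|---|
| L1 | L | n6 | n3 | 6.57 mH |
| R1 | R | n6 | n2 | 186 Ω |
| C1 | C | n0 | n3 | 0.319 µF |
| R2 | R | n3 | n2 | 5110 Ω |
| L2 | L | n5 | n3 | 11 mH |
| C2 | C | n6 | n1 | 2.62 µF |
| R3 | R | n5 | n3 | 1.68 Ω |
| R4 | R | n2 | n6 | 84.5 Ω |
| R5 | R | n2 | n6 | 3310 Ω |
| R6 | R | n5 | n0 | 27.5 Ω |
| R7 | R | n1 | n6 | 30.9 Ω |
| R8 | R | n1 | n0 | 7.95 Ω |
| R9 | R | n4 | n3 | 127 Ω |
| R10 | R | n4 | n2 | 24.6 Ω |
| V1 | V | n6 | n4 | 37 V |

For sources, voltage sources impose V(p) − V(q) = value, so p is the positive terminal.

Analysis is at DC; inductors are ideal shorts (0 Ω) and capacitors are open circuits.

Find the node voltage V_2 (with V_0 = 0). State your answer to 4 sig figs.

-25.77 V

Apply KCL at each of the 6 non-ground nodes and solve the resulting linear system.
Node n1: branches {C2, R7, R8} → V_1 = 0.000
Node n2: branches {R1, R2, R4, R5, R10} → V_2 = -25.77
Node n3: branches {L1, C1, R2, L2, R3, R9} → V_3 = 0.000
Node n4: branches {R9, R10, V1} → V_4 = -37.00
Node n5: branches {L2, R3, R6} → V_5 = 0.000
Node n6: branches {L1, R1, C2, R4, R5, R7, V1} → V_6 = 0.000
Source currents: i(L1)=0.2964, i(L2)=0.000, i(V1)=-0.7477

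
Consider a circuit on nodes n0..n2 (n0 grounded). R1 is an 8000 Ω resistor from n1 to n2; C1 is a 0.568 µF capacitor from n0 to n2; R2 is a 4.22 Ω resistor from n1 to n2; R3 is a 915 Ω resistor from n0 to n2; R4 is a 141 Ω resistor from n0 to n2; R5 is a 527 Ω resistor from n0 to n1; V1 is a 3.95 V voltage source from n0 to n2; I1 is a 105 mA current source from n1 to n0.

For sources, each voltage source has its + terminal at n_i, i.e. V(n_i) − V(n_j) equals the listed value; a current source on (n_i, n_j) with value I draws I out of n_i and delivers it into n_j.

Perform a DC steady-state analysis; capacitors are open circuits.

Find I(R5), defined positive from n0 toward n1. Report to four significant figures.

Element admittances at DC:
  Y(R1) = 0.0001250 S between n1,n2
  Y(C1) = 0.000 S between n0,n2
  Y(R2) = 0.2370 S between n1,n2
  Y(R3) = 0.001093 S between n0,n2
  Y(R4) = 0.007092 S between n0,n2
  Y(R5) = 0.001898 S between n0,n1
  V1: constraint V(n0)−V(n2) = 3.95
  I1: injects 0.105 A into n0 (from n1)
Assemble and solve the 3×3 MNA system:
  V(n1)=-4.358  V(n2)=-3.950
  i(V1)=0.06440

0.008269 A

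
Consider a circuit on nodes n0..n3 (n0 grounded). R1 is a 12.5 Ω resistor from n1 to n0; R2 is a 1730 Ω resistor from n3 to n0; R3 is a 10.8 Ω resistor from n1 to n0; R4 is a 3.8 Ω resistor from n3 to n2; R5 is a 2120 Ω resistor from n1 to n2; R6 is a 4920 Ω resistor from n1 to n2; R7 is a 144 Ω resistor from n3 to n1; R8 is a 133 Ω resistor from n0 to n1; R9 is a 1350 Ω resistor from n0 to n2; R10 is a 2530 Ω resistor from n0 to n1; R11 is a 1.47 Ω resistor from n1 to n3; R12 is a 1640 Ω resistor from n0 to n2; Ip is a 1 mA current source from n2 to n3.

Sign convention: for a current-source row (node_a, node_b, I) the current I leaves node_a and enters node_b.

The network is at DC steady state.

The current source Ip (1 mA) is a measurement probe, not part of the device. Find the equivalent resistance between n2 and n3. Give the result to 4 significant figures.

R_eq = 3.771 Ω

MNA unknowns: 3 node voltages V₁..V_3
R1: Y=0.08000 on G[1,0]
R2: Y=0.0005780 on G[3,0]
R3: Y=0.09259 on G[1,0]
R4: Y=0.2632 on G[3,2]
R5: Y=0.0004717 on G[1,2]
R6: Y=0.0002033 on G[1,2]
R7: Y=0.006944 on G[3,1]
R8: Y=0.007519 on G[0,1]
R9: Y=0.0007407 on G[0,2]
R10: Y=0.0003953 on G[0,1]
R11: Y=0.6803 on G[1,3]
R12: Y=0.0006098 on G[0,2]
Ip: z[2]−=0.001, z[3]+=0.001
solve → V1=2.780e-05, V2=-0.003732, V3=3.880e-05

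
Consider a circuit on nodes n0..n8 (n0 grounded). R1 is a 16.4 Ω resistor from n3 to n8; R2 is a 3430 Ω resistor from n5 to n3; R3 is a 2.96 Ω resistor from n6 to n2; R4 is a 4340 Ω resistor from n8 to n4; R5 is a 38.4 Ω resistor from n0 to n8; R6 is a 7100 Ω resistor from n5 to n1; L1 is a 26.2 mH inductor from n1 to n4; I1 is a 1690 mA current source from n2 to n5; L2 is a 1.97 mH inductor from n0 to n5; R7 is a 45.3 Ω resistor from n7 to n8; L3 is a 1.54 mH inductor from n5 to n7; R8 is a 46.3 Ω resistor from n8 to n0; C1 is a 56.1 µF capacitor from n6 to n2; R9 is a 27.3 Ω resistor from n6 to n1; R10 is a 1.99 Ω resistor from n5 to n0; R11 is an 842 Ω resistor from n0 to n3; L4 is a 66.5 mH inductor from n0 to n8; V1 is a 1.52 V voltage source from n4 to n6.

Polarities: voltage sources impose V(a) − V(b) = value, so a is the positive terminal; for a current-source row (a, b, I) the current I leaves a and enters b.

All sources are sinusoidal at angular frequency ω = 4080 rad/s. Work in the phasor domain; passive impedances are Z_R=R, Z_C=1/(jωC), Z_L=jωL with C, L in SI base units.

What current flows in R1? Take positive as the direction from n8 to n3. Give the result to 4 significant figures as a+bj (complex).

-0.02100-0.001978j A

Element admittances at ω=4080 rad/s:
  Y(R1) = 0.06098+0.000j S between n3,n8
  Y(R2) = 0.0002915+0.000j S between n5,n3
  Y(R3) = 0.3378+0.000j S between n6,n2
  Y(R4) = 0.0002304+0.000j S between n8,n4
  Y(R5) = 0.02604+0.000j S between n0,n8
  Y(R6) = 0.0001408+0.000j S between n5,n1
  Y(L1) = 0.000-0.009355j S between n1,n4
  I1: injects 1.69 A into n5 (from n2)
  Y(L2) = 0.000-0.1244j S between n0,n5
  Y(R7) = 0.02208+0.000j S between n7,n8
  Y(L3) = 0.000-0.1592j S between n5,n7
  Y(R8) = 0.02160+0.000j S between n8,n0
  Y(C1) = 0.000+0.2289j S between n6,n2
  Y(R9) = 0.03663+0.000j S between n6,n1
  Y(R10) = 0.5025+0.000j S between n5,n0
  Y(R11) = 0.001188+0.000j S between n0,n3
  Y(L4) = 0.000-0.003686j S between n0,n8
  V1: constraint V(n4)−V(n6) = 1.52
Assemble and solve the 9×9 MNA system:
  V(n1)=-4551+1.699j  V(n2)=-4571+0.1945j  V(n3)=-13.94-1.269j  V(n4)=-4566-2.128j  V(n5)=1.311+0.3462j  V(n6)=-4568-2.128j  V(n7)=1.241-1.807j  V(n8)=-14.28-1.302j
  i(V1)=1.085-0.1402j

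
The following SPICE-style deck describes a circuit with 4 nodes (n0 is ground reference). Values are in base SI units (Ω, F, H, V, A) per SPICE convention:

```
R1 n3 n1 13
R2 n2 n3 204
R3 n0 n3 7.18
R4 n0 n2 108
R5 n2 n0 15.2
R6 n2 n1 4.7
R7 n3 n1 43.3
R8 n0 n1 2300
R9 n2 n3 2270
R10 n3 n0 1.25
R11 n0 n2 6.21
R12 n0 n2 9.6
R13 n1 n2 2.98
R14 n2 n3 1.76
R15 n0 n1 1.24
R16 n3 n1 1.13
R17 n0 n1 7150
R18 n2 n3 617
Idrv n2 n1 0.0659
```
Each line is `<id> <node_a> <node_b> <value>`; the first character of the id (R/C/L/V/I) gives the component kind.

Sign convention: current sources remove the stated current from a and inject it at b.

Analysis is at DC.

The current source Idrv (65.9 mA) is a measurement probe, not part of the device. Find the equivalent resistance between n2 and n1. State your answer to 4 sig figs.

Apply KCL at each of the 3 non-ground nodes and solve the resulting linear system.
Node n1: branches {R1, R6, R7, R8, R13, R15, R16, R17, Idrv} → V_1 = 0.01835
Node n2: branches {R2, R4, R5, R6, R9, R11, R12, R13, R14, R18, Idrv} → V_2 = -0.03882
Node n3: branches {R1, R2, R3, R7, R9, R10, R14, R16, R18} → V_3 = -0.001702

R_eq = 0.8674 Ω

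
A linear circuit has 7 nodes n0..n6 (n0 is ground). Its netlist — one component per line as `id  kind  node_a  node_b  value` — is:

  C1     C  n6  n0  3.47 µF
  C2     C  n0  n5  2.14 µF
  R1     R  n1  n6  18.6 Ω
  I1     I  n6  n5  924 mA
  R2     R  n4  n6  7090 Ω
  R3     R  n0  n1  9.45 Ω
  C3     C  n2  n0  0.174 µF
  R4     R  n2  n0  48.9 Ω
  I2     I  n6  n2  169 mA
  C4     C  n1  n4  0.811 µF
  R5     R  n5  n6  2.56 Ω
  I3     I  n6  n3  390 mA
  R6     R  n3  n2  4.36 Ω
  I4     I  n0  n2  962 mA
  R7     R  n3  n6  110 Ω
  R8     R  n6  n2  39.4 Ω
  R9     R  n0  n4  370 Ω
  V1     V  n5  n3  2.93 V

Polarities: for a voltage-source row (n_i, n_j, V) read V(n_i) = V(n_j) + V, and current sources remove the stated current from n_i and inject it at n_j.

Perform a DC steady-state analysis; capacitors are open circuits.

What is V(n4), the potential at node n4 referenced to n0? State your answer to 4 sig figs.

MNA unknowns: 6 node voltages V₁..V_6 plus 1 source current (V1)
C1: Y=0.000 on G[6,0]
C2: Y=0.000 on G[0,5]
R1: Y=0.05376 on G[1,6]
I1: z[6]−=0.924, z[5]+=0.924
R2: Y=0.0001410 on G[4,6]
R3: Y=0.1058 on G[0,1]
C3: Y=0.000 on G[2,0]
R4: Y=0.02045 on G[2,0]
I2: z[6]−=0.169, z[2]+=0.169
C4: Y=0.000 on G[1,4]
R5: Y=0.3906 on G[5,6]
I3: z[6]−=0.39, z[3]+=0.39
R6: Y=0.2294 on G[3,2]
I4: z[0]−=0.962, z[2]+=0.962
R7: Y=0.009091 on G[3,6]
R8: Y=0.02538 on G[6,2]
R9: Y=0.002703 on G[0,4]
V1: row V5−V3=2.93, i_V1 at 5,3
solve → V1=5.202, V2=20.02, V3=17.38, V4=0.7659, V5=20.31, V6=15.44
aux → i_V1=-0.9778

0.7659 V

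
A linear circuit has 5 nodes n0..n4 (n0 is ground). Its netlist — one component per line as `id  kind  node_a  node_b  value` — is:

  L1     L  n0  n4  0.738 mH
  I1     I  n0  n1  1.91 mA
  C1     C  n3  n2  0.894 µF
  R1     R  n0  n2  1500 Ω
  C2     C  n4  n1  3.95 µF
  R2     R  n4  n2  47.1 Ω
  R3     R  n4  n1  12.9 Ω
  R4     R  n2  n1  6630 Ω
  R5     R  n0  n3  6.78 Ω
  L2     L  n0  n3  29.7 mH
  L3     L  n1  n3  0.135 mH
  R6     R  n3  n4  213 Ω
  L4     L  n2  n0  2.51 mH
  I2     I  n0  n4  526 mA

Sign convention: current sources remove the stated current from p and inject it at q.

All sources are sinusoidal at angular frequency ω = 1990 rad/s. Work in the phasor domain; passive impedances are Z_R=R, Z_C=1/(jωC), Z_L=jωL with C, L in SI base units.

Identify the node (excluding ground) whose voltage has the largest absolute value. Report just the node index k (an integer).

Apply KCL at each of the 4 non-ground nodes and solve the resulting linear system.
Node n1: branches {I1, C2, R3, R4, L3} → V_1 = -0.003736+0.2764j
Node n2: branches {C1, R1, R2, R4, L4} → V_2 = -0.08017+0.01532j
Node n3: branches {C1, R5, L2, L3, R6} → V_3 = 0.006562+0.2751j
Node n4: branches {L1, C2, R2, R3, R6, I2} → V_4 = 0.08302+0.7626j

4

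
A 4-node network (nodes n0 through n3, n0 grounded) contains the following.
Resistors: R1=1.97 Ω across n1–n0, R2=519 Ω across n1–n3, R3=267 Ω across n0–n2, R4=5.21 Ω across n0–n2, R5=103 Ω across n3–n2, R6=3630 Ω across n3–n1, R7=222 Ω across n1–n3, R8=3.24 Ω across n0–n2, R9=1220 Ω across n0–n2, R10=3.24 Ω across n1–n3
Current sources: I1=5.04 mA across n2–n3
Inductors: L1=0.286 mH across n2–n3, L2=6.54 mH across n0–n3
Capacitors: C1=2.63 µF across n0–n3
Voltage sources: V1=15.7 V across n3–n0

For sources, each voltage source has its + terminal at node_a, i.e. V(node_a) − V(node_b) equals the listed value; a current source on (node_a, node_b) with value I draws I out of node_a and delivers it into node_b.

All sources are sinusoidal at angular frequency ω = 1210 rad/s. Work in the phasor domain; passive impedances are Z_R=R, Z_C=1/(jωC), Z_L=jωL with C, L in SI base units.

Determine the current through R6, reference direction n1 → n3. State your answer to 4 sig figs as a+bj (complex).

-0.002668+0.000j A

Element admittances at ω=1210 rad/s:
  Y(R1) = 0.5076+0.000j S between n1,n0
  I1: injects 0.00504 A into n3 (from n2)
  Y(R2) = 0.001927+0.000j S between n1,n3
  Y(L1) = 0.000-2.890j S between n2,n3
  Y(L2) = 0.000-0.1264j S between n0,n3
  Y(R3) = 0.003745+0.000j S between n0,n2
  Y(R4) = 0.1919+0.000j S between n0,n2
  Y(R5) = 0.009709+0.000j S between n3,n2
  Y(R6) = 0.0002755+0.000j S between n3,n1
  Y(R7) = 0.004505+0.000j S between n1,n3
  Y(R8) = 0.3086+0.000j S between n0,n2
  Y(R9) = 0.0008197+0.000j S between n0,n2
  Y(R10) = 0.3086+0.000j S between n1,n3
  Y(C1) = 0.000+0.003182j S between n0,n3
  V1: constraint V(n3)−V(n0) = 15.7
Assemble and solve the 4×4 MNA system:
  V(n1)=6.016+0.000j  V(n2)=15.23-2.662j  V(n3)=15.70+0.000j
  i(V1)=-10.75+3.279j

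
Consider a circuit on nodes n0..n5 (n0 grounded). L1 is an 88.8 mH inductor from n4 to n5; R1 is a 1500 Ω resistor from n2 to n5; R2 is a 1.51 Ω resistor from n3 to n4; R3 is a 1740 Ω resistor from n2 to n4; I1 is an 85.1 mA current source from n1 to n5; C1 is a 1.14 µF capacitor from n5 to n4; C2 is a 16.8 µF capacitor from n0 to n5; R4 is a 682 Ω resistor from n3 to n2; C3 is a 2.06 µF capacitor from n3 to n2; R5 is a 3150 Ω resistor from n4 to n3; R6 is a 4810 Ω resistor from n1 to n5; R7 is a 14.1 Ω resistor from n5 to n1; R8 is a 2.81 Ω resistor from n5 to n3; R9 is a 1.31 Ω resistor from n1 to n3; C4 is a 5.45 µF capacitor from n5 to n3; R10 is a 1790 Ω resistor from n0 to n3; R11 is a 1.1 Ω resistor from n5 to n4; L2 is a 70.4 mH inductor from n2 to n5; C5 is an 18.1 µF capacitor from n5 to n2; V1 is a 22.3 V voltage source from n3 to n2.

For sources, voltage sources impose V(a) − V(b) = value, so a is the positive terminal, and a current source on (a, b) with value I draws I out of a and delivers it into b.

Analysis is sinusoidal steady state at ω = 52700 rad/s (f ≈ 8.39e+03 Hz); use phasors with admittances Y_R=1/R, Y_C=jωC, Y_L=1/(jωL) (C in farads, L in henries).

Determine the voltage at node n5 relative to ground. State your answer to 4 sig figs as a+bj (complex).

-0.004906+0.007563j V

MNA unknowns: 5 node voltages V₁..V_5 plus 1 source current (V1)
L1: Y=0.000-0.0002137j on G[4,5]
R1: Y=0.0006667+0.000j on G[2,5]
R2: Y=0.6623+0.000j on G[3,4]
R3: Y=0.0005747+0.000j on G[2,4]
I1: z[1]−=0.0851, z[5]+=0.0851
C1: Y=0.000+0.06008j on G[5,4]
C2: Y=0.000+0.8854j on G[0,5]
R4: Y=0.001466+0.000j on G[3,2]
C3: Y=0.000+0.1086j on G[3,2]
R5: Y=0.0003175+0.000j on G[4,3]
R6: Y=0.0002079+0.000j on G[1,5]
R7: Y=0.07092+0.000j on G[5,1]
R8: Y=0.3559+0.000j on G[5,3]
R9: Y=0.7634+0.000j on G[1,3]
C4: Y=0.000+0.2872j on G[5,3]
R10: Y=0.0005587+0.000j on G[0,3]
R11: Y=0.9091+0.000j on G[5,4]
L2: Y=0.000-0.0002695j on G[2,5]
C5: Y=0.000+0.9539j on G[5,2]
V1: row V3−V2=22.3, i_V1 at 3,2
solve → V1=10.86+7.112j, V2=-10.31+7.774j, V3=11.99+7.774j, V4=5.162+3.087j, V5=-0.004906+0.007563j
aux → i_V1=-7.455-12.24j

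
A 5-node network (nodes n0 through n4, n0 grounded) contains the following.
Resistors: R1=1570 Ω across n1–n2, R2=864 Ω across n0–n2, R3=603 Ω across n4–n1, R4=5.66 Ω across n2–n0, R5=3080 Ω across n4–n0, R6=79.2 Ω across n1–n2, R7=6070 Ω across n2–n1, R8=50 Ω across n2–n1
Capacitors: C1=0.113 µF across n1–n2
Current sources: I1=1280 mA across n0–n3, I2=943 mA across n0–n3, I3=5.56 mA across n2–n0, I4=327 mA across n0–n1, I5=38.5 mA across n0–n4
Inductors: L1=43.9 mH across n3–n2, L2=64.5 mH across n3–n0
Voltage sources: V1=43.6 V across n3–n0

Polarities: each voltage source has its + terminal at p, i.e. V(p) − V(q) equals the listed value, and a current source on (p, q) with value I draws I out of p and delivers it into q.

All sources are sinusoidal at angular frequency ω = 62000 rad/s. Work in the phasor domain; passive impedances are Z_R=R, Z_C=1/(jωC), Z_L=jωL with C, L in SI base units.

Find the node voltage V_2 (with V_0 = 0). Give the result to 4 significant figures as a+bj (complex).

Element admittances at ω=62000 rad/s:
  Y(R1) = 0.0006369+0.000j S between n1,n2
  Y(C1) = 0.000+0.007006j S between n1,n2
  I1: injects 1.28 A into n3 (from n0)
  Y(L1) = 0.000-0.0003674j S between n3,n2
  I2: injects 0.943 A into n3 (from n0)
  Y(R2) = 0.001157+0.000j S between n0,n2
  I3: injects 0.00556 A into n0 (from n2)
  Y(R3) = 0.001658+0.000j S between n4,n1
  I4: injects 0.327 A into n1 (from n0)
  Y(R4) = 0.1767+0.000j S between n2,n0
  Y(R5) = 0.0003247+0.000j S between n4,n0
  Y(R6) = 0.01263+0.000j S between n1,n2
  Y(L2) = 0.000-0.0002501j S between n3,n0
  Y(R7) = 0.0001647+0.000j S between n2,n1
  Y(R8) = 0.02000+0.000j S between n2,n1
  I5: injects 0.0385 A into n4 (from n0)
  V1: constraint V(n3)−V(n0) = 43.6
Assemble and solve the 5×5 MNA system:
  V(n1)=12.17-2.203j  V(n2)=1.970-0.08264j  V(n3)=43.60+0.000j  V(n4)=29.59-1.842j
  i(V1)=2.223+0.02620j

1.970-0.08264j V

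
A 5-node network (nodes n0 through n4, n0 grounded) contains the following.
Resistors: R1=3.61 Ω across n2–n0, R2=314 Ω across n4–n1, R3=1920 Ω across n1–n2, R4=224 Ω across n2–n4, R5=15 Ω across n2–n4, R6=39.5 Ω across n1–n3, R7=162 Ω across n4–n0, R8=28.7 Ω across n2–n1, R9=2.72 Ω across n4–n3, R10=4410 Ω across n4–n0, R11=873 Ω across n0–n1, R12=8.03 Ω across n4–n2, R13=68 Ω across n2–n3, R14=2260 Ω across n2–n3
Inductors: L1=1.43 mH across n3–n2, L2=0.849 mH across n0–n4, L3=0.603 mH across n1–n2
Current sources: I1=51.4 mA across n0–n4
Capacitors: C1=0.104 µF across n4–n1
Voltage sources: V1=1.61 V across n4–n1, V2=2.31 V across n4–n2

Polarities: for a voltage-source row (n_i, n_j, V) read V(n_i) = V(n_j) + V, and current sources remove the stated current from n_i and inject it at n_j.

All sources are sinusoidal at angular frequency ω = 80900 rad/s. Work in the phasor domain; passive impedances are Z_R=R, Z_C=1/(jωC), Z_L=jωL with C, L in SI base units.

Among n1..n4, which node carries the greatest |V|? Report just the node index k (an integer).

MNA unknowns: 4 node voltages V₁..V_4 plus 2 source currents (V1, V2)
R1: Y=0.2770+0.000j on G[2,0]
R2: Y=0.003185+0.000j on G[4,1]
R3: Y=0.0005208+0.000j on G[1,2]
L1: Y=0.000-0.008644j on G[3,2]
I1: z[0]−=0.0514, z[4]+=0.0514
R4: Y=0.004464+0.000j on G[2,4]
R5: Y=0.06667+0.000j on G[2,4]
R6: Y=0.02532+0.000j on G[1,3]
R7: Y=0.006173+0.000j on G[4,0]
R8: Y=0.03484+0.000j on G[2,1]
L2: Y=0.000-0.01456j on G[0,4]
R9: Y=0.3676+0.000j on G[4,3]
R10: Y=0.0002268+0.000j on G[4,0]
L3: Y=0.000-0.02050j on G[1,2]
R11: Y=0.001145+0.000j on G[0,1]
R12: Y=0.1245+0.000j on G[4,2]
R13: Y=0.01471+0.000j on G[2,3]
R14: Y=0.0004425+0.000j on G[2,3]
C1: Y=0.000+0.008414j on G[4,1]
V1: row V4−V1=1.61, i_V1 at 4,1
V2: row V4−V2=2.31, i_V2 at 4,2
solve → V1=0.8195+0.1243j, V2=0.1195+0.1243j, V3=2.243+0.1693j, V4=2.430+0.1243j
aux → i_V1=-0.01547-0.02889j, i_V2=-0.4762+0.06646j

4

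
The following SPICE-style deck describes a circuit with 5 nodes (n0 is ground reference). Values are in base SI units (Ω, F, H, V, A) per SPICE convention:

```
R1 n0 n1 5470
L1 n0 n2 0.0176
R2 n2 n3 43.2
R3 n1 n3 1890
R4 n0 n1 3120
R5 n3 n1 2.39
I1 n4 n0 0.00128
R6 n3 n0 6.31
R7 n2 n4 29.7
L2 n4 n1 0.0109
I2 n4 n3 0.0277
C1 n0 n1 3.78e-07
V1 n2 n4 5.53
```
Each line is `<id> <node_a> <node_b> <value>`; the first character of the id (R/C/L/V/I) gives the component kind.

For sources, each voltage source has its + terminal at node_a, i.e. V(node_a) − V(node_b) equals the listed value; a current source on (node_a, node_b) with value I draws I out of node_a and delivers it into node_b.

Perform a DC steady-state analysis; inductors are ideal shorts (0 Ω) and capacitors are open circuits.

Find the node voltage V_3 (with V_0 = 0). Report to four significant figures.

-3.811 V

Apply KCL at each of the 4 non-ground nodes and solve the resulting linear system.
Node n1: branches {R1, R3, R4, R5, L2, C1} → V_1 = -5.530
Node n2: branches {L1, R2, R7, V1} → V_2 = 0.000
Node n3: branches {R2, R3, R5, R6, I2} → V_3 = -3.811
Node n4: branches {I1, R7, L2, I2, V1} → V_4 = -5.530
Source currents: i(L1)=-0.6055, i(L2)=-0.7227, i(V1)=-0.8800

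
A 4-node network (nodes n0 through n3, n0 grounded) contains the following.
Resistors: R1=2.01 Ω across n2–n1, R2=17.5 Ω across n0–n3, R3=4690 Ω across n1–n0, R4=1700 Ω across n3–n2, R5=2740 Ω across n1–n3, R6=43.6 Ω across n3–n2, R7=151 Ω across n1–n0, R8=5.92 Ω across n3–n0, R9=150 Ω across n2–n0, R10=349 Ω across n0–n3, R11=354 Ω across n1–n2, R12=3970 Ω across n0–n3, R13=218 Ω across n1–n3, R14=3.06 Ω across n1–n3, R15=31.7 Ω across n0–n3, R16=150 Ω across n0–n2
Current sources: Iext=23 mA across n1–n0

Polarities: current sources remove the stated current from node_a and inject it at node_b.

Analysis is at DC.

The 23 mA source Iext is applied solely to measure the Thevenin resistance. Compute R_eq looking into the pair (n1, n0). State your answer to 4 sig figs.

Element admittances at DC:
  Y(R1) = 0.4975 S between n2,n1
  Y(R2) = 0.05714 S between n0,n3
  Y(R3) = 0.0002132 S between n1,n0
  Y(R4) = 0.0005882 S between n3,n2
  Y(R5) = 0.0003650 S between n1,n3
  Y(R6) = 0.02294 S between n3,n2
  Y(R7) = 0.006623 S between n1,n0
  Y(R8) = 0.1689 S between n3,n0
  Y(R9) = 0.006667 S between n2,n0
  Y(R10) = 0.002865 S between n0,n3
  Y(R11) = 0.002825 S between n1,n2
  Y(R12) = 0.0002519 S between n0,n3
  Y(R13) = 0.004587 S between n1,n3
  Y(R14) = 0.3268 S between n1,n3
  Y(R15) = 0.03155 S between n0,n3
  Y(R16) = 0.006667 S between n0,n2
  Iext: injects 0.023 A into n0 (from n1)
Assemble and solve the 3×3 MNA system:
  V(n1)=-0.1357  V(n2)=-0.1298  V(n3)=-0.07802

R_eq = 5.899 Ω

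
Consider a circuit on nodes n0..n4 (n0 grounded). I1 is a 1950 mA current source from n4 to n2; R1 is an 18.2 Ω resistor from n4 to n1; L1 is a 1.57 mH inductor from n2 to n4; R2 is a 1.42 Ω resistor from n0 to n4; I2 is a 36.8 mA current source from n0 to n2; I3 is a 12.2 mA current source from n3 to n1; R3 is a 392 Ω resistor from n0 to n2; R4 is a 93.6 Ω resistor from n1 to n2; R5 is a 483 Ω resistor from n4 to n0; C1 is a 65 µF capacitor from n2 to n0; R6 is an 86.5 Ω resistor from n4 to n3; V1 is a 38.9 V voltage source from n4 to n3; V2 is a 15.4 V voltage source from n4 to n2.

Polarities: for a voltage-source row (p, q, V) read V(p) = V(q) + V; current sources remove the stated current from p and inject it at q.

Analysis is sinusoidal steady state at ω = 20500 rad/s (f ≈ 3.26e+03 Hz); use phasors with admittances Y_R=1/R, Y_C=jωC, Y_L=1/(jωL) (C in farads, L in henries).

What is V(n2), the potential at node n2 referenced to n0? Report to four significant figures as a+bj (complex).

-3.373+6.341j V

MNA unknowns: 4 node voltages V₁..V_4 plus 2 source currents (V1, V2)
I1: z[4]−=1.95, z[2]+=1.95
R1: Y=0.05495+0.000j on G[4,1]
L1: Y=0.000-0.03107j on G[2,4]
R2: Y=0.7042+0.000j on G[0,4]
I2: z[0]−=0.0368, z[2]+=0.0368
I3: z[3]−=0.0122, z[1]+=0.0122
R3: Y=0.002551+0.000j on G[0,2]
R4: Y=0.01068+0.000j on G[1,2]
R5: Y=0.002070+0.000j on G[4,0]
C1: Y=0.000+1.332j on G[2,0]
R6: Y=0.01156+0.000j on G[4,3]
V1: row V4−V3=38.9, i_V1 at 4,3
V2: row V4−V2=15.4, i_V2 at 4,2
solve → V1=9.706+6.341j, V2=-3.373+6.341j, V3=-26.87+6.341j, V4=12.03+6.341j
aux → i_V1=-0.4375+0.000j, i_V2=-10.58-4.000j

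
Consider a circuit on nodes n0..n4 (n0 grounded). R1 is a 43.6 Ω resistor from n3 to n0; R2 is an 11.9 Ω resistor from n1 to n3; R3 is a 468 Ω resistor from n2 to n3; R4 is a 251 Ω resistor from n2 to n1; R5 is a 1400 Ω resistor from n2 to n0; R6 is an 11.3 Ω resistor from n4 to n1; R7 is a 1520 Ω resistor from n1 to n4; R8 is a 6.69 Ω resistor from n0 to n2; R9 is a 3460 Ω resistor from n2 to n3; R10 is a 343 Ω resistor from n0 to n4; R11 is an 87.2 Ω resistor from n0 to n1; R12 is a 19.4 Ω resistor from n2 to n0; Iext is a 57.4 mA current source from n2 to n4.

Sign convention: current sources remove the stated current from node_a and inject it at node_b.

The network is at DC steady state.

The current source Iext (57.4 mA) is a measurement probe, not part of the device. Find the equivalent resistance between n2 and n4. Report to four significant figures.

Apply KCL at each of the 4 non-ground nodes and solve the resulting linear system.
Node n1: branches {R2, R4, R6, R7, R11} → V_1 = 1.436
Node n2: branches {R3, R4, R5, R8, R9, R12, Iext} → V_2 = -0.2355
Node n3: branches {R1, R2, R3, R9} → V_3 = 1.098
Node n4: branches {R6, R7, R10, Iext} → V_4 = 2.014

R_eq = 39.18 Ω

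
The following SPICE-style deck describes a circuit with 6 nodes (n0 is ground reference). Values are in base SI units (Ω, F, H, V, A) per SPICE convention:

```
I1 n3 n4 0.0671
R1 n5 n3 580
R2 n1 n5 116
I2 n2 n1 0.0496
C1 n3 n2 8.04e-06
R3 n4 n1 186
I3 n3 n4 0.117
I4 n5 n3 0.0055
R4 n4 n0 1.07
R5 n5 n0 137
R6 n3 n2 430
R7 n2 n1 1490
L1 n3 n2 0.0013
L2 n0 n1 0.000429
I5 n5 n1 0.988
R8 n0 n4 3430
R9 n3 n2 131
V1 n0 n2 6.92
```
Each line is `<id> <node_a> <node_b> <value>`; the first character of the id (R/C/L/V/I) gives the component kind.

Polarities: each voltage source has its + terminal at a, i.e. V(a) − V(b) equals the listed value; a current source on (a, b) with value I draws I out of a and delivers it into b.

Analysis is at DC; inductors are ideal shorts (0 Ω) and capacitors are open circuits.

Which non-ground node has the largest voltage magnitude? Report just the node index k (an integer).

5

Apply KCL at each of the 5 non-ground nodes and solve the resulting linear system.
Node n1: branches {R2, I2, R3, R7, L2, I5} → V_1 = 0.000
Node n2: branches {I2, C1, R6, R7, L1, R9, V1} → V_2 = -6.920
Node n3: branches {I1, R1, C1, I3, I4, R6, L1, R9} → V_3 = -6.920
Node n4: branches {I1, R3, I3, R4, R8} → V_4 = 0.1958
Node n5: branches {R1, R2, I4, R5, I5} → V_5 = -56.98
Source currents: i(L1)=-0.2649, i(L2)=-0.5428, i(V1)=0.3099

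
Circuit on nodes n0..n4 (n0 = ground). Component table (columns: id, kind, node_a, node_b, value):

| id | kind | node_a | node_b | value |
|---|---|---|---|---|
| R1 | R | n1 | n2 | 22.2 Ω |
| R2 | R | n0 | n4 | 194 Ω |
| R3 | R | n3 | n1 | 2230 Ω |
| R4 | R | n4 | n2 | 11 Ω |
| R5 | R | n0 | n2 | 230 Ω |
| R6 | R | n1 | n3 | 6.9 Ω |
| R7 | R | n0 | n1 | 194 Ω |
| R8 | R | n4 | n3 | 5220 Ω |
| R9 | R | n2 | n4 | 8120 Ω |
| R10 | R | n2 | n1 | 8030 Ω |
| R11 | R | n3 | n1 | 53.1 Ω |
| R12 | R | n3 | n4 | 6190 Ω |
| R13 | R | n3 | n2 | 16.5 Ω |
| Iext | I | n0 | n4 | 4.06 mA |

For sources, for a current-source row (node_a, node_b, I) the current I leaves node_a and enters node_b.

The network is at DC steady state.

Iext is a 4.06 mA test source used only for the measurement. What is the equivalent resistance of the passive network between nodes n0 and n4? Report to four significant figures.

Element admittances at DC:
  Y(R1) = 0.04505 S between n1,n2
  Y(R2) = 0.005155 S between n0,n4
  Y(R3) = 0.0004484 S between n3,n1
  Y(R4) = 0.09091 S between n4,n2
  Y(R5) = 0.004348 S between n0,n2
  Y(R6) = 0.1449 S between n1,n3
  Y(R7) = 0.005155 S between n0,n1
  Y(R8) = 0.0001916 S between n4,n3
  Y(R9) = 0.0001232 S between n2,n4
  Y(R10) = 0.0001245 S between n2,n1
  Y(R11) = 0.01883 S between n3,n1
  Y(R12) = 0.0001616 S between n3,n4
  Y(R13) = 0.06061 S between n3,n2
  Iext: injects 0.00406 A into n4 (from n0)
Assemble and solve the 4×4 MNA system:
  V(n1)=0.2578  V(n2)=0.2725  V(n3)=0.2618  V(n4)=0.3000

R_eq = 73.89 Ω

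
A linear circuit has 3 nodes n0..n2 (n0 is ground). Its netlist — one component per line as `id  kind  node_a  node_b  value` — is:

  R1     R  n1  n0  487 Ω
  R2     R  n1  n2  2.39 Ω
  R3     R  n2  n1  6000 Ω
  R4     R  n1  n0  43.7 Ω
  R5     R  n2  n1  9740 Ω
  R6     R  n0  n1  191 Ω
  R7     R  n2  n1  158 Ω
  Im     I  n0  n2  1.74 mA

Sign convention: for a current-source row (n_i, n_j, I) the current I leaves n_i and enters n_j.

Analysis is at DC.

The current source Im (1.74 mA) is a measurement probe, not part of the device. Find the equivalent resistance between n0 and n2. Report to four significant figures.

Element admittances at DC:
  Y(R1) = 0.002053 S between n1,n0
  Y(R2) = 0.4184 S between n1,n2
  Y(R3) = 0.0001667 S between n2,n1
  Y(R4) = 0.02288 S between n1,n0
  Y(R5) = 0.0001027 S between n2,n1
  Y(R6) = 0.005236 S between n0,n1
  Y(R7) = 0.006329 S between n2,n1
  Im: injects 0.00174 A into n2 (from n0)
Assemble and solve the 2×2 MNA system:
  V(n1)=0.05767  V(n2)=0.06176

R_eq = 35.50 Ω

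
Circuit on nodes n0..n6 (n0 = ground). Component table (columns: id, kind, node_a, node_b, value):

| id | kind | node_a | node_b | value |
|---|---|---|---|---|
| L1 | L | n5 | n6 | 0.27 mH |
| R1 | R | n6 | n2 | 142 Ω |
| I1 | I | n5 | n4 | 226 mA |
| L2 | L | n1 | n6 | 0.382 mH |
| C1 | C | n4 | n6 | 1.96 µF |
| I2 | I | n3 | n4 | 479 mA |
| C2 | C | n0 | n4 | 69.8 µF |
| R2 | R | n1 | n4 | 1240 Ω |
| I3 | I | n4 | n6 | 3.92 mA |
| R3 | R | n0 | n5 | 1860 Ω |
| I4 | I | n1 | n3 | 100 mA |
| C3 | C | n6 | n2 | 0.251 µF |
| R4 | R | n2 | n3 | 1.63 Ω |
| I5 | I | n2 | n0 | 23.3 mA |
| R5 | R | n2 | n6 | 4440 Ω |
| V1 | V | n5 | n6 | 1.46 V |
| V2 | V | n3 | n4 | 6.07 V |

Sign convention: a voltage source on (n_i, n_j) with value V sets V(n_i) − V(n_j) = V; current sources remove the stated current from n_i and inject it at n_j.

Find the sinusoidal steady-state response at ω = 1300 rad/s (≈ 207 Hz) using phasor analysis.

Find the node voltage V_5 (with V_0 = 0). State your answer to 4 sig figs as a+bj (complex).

MNA unknowns: 6 node voltages V₁..V_6 plus 2 source currents (V1, V2)
L1: Y=0.000-2.849j on G[5,6]
R1: Y=0.007042+0.000j on G[6,2]
I1: z[5]−=0.226, z[4]+=0.226
L2: Y=0.000-2.014j on G[1,6]
C1: Y=0.000+0.002548j on G[4,6]
I2: z[3]−=0.479, z[4]+=0.479
C2: Y=0.000+0.09074j on G[0,4]
R2: Y=0.0008065+0.000j on G[1,4]
I3: z[4]−=0.00392, z[6]+=0.00392
R3: Y=0.0005376+0.000j on G[0,5]
I4: z[1]−=0.1, z[3]+=0.1
C3: Y=0.000+0.0003263j on G[6,2]
R4: Y=0.6135+0.000j on G[2,3]
I5: z[2]−=0.0233, z[0]+=0.0233
R5: Y=0.0002252+0.000j on G[2,6]
V1: row V5−V6=1.46, i_V1 at 5,6
V2: row V3−V4=6.07, i_V2 at 3,4
solve → V1=-29.44+10.16j, V2=5.552+0.1908j, V3=6.010+0.09097j, V4=-0.06040+0.09097j, V5=-27.98+10.19j, V6=-29.44+10.19j
aux → i_V1=-0.2110+4.154j, i_V2=-0.6599+0.06127j

-27.98+10.19j V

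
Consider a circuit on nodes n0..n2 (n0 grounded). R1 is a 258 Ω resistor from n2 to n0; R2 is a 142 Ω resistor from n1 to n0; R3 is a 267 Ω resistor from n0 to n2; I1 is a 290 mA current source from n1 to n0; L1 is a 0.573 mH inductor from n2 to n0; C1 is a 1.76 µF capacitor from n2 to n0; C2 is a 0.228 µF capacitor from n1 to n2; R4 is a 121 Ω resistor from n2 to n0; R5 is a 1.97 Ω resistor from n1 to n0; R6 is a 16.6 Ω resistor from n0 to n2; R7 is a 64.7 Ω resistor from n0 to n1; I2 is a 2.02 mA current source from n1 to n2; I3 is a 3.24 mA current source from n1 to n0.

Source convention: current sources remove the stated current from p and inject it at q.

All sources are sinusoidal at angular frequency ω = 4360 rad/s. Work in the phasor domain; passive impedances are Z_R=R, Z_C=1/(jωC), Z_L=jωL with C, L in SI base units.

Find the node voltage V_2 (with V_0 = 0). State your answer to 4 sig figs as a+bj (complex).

0.002328+0.004703j V

Apply KCL at each of the 2 non-ground nodes and solve the resulting linear system.
Node n1: branches {R2, I1, C2, R5, R7, I2, I3} → V_1 = -0.5570+0.001049j
Node n2: branches {R1, R3, L1, C1, C2, R4, R6, I2} → V_2 = 0.002328+0.004703j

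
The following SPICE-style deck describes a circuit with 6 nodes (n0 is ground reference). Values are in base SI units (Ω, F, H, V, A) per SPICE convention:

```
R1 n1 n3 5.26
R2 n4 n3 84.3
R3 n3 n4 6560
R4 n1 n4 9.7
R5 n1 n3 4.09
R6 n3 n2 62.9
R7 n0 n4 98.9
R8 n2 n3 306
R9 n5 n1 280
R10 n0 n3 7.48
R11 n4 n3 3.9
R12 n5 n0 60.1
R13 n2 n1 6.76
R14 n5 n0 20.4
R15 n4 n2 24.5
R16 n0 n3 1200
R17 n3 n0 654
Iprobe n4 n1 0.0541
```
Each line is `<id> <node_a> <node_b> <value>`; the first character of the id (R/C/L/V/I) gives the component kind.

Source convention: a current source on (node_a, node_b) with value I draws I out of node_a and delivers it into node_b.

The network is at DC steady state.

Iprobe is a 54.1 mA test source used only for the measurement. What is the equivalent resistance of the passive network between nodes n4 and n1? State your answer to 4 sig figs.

R_eq = 3.271 Ω

Element admittances at DC:
  Y(R1) = 0.1901 S between n1,n3
  Y(R2) = 0.01186 S between n4,n3
  Y(R3) = 0.0001524 S between n3,n4
  Y(R4) = 0.1031 S between n1,n4
  Y(R5) = 0.2445 S between n1,n3
  Y(R6) = 0.01590 S between n3,n2
  Y(R7) = 0.01011 S between n0,n4
  Y(R8) = 0.003268 S between n2,n3
  Y(R9) = 0.003571 S between n5,n1
  Y(R10) = 0.1337 S between n0,n3
  Y(R11) = 0.2564 S between n4,n3
  Y(R12) = 0.01664 S between n5,n0
  Y(R13) = 0.1479 S between n2,n1
  Y(R14) = 0.04902 S between n5,n0
  Y(R15) = 0.04082 S between n4,n2
  Y(R16) = 0.0008333 S between n0,n3
  Y(R17) = 0.001529 S between n3,n0
  Iprobe: injects 0.0541 A into n1 (from n4)
Assemble and solve the 5×5 MNA system:
  V(n1)=0.07380  V(n2)=0.03279  V(n3)=0.005831  V(n4)=-0.1032  V(n5)=0.003807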